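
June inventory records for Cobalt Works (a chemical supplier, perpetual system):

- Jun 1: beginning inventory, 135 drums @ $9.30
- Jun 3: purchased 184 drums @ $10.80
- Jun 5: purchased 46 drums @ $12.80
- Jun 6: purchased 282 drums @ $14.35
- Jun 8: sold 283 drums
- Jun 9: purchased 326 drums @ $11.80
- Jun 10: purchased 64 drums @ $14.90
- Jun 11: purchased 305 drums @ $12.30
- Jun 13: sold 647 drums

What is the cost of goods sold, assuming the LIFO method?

Jun 8, 283 sold [LIFO — newest first]: 282 @ $14.35 + 1 @ $12.80 = $4,059.50
Jun 13, 647 sold [LIFO — newest first]: 305 @ $12.30 + 64 @ $14.90 + 278 @ $11.80 = $7,985.50
Total COGS = $4,059.50 + $7,985.50 = $12,045.00
Ending inventory: 135 @ $9.30 + 184 @ $10.80 + 45 @ $12.80 + 48 @ $11.80 = $4,385.10
Check: goods available $16,430.10 = COGS $12,045.00 + ending $4,385.10

COGS = $12,045.00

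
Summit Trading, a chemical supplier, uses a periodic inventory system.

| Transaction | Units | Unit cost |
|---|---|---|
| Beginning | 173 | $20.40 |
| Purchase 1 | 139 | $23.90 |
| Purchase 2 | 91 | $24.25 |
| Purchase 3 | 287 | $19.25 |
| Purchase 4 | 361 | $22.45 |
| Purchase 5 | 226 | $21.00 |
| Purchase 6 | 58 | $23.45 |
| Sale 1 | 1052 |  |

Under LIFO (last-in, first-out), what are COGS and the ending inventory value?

Sale 1 (1052) [LIFO — newest first]: 58 @ $23.45 + 226 @ $21.00 + 361 @ $22.45 + 287 @ $19.25 + 91 @ $24.25 + 29 @ $23.90 = $22,635.15
Ending inventory: 173 @ $20.40 + 110 @ $23.90 = $6,158.20
Check: goods available $28,793.35 = COGS $22,635.15 + ending $6,158.20

COGS = $22,635.15; ending inventory = $6,158.20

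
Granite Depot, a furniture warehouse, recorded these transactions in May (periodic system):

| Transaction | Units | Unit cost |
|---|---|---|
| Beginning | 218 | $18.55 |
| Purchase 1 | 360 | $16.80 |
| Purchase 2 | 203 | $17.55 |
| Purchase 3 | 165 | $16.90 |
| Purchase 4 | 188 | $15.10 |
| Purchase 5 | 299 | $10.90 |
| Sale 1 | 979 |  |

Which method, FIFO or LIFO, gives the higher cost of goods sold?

FIFO COGS: 218 @ $18.55 + 360 @ $16.80 + 203 @ $17.55 + 165 @ $16.90 + 33 @ $15.10 = $16,941.35
LIFO COGS: 299 @ $10.90 + 188 @ $15.10 + 165 @ $16.90 + 203 @ $17.55 + 124 @ $16.80 = $14,532.25

FIFO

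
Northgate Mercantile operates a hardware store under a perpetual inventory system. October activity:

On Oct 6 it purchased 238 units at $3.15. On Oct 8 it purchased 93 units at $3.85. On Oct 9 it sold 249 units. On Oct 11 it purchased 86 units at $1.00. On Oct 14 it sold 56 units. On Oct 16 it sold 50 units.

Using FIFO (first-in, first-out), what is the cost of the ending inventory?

Oct 9, 249 sold [FIFO — oldest first]: 238 @ $3.15 + 11 @ $3.85 = $792.05
Oct 14, 56 sold [FIFO — oldest first]: 56 @ $3.85 = $215.60
Oct 16, 50 sold [FIFO — oldest first]: 26 @ $3.85 + 24 @ $1.00 = $124.10
Total COGS = $792.05 + $215.60 + $124.10 = $1,131.75
Ending inventory: 62 @ $1.00 = $62.00
Check: goods available $1,193.75 = COGS $1,131.75 + ending $62.00

Ending inventory = $62.00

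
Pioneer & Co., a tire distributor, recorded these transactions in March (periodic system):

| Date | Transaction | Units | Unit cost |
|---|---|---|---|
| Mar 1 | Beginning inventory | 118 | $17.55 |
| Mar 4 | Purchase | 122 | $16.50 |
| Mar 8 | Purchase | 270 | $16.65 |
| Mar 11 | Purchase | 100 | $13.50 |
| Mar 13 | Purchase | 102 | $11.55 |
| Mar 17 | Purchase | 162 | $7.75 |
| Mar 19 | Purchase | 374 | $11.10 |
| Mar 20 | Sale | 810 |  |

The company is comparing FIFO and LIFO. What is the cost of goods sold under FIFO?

COGS = $11,867.00

FIFO COGS: 118 @ $17.55 + 122 @ $16.50 + 270 @ $16.65 + 100 @ $13.50 + 102 @ $11.55 + 98 @ $7.75 = $11,867.00
LIFO COGS: 374 @ $11.10 + 162 @ $7.75 + 102 @ $11.55 + 100 @ $13.50 + 72 @ $16.65 = $9,133.80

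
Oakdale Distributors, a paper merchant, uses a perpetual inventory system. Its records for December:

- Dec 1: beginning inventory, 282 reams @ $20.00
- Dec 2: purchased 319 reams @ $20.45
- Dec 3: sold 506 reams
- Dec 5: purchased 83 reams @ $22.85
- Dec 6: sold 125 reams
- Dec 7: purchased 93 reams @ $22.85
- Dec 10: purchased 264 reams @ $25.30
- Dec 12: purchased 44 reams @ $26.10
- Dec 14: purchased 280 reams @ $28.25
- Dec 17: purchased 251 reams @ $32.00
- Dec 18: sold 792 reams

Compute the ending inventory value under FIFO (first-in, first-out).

Ending inventory = $6,176.00

Dec 3, 506 sold [FIFO — oldest first]: 282 @ $20.00 + 224 @ $20.45 = $10,220.80
Dec 6, 125 sold [FIFO — oldest first]: 95 @ $20.45 + 30 @ $22.85 = $2,628.25
Dec 18, 792 sold [FIFO — oldest first]: 53 @ $22.85 + 93 @ $22.85 + 264 @ $25.30 + 44 @ $26.10 + 280 @ $28.25 + 58 @ $32.00 = $20,929.70
Total COGS = $10,220.80 + $2,628.25 + $20,929.70 = $33,778.75
Ending inventory: 193 @ $32.00 = $6,176.00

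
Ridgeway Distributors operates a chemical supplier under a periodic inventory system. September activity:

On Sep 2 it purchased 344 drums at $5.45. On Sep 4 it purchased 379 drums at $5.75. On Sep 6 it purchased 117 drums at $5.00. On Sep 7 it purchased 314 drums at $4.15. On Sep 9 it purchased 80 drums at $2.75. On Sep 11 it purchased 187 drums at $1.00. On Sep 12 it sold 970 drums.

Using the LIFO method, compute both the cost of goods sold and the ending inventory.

Sep 12, 970 sold [LIFO — newest first]: 187 @ $1.00 + 80 @ $2.75 + 314 @ $4.15 + 117 @ $5.00 + 272 @ $5.75 = $3,859.10
Ending inventory: 344 @ $5.45 + 107 @ $5.75 = $2,490.05

COGS = $3,859.10; ending inventory = $2,490.05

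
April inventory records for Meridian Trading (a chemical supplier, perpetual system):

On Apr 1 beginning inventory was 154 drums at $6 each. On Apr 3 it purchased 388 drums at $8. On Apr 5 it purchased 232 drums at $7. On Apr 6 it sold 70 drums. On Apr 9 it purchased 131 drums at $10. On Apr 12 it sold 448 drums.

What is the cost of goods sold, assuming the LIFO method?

Apr 6, 70 sold [LIFO — newest first]: 70 @ $7 = $490
Apr 12, 448 sold [LIFO — newest first]: 131 @ $10 + 162 @ $7 + 155 @ $8 = $3,684
Total COGS = $490 + $3,684 = $4,174
Ending inventory: 154 @ $6 + 233 @ $8 = $2,788
Check: goods available $6,962 = COGS $4,174 + ending $2,788

COGS = $4,174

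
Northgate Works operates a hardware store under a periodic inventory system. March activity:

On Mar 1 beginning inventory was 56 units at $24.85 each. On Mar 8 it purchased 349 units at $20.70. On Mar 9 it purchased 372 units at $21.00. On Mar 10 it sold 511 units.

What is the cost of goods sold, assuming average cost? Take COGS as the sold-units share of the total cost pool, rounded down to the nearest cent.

Mar 10, sell 511: 511/777 × $16,427.90 → $10,803.93
Ending inventory (cost pool remaining) = $5,623.97

COGS = $10,803.93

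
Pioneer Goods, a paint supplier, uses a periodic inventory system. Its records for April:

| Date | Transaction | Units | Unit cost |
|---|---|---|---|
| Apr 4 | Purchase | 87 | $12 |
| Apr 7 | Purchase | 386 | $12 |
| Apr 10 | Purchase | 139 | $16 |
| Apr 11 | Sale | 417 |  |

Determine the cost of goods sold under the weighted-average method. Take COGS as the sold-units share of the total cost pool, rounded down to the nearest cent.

Apr 11, sell 417: 417/612 × $7,900.00 → $5,382.84
Ending inventory (cost pool remaining) = $2,517.16
Check: goods available $7,900.00 = COGS $5,382.84 + ending $2,517.16

COGS = $5,382.84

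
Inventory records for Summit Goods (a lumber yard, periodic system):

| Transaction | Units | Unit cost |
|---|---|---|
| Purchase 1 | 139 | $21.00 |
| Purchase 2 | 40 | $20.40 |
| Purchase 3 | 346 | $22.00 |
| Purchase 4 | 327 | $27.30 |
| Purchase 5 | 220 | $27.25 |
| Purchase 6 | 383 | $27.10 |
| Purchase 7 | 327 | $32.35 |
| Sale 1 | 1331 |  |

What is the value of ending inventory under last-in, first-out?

Sale 1 (1331) [LIFO — newest first]: 327 @ $32.35 + 383 @ $27.10 + 220 @ $27.25 + 327 @ $27.30 + 74 @ $22.00 = $37,507.85
Ending inventory: 139 @ $21.00 + 40 @ $20.40 + 272 @ $22.00 = $9,719.00

Ending inventory = $9,719.00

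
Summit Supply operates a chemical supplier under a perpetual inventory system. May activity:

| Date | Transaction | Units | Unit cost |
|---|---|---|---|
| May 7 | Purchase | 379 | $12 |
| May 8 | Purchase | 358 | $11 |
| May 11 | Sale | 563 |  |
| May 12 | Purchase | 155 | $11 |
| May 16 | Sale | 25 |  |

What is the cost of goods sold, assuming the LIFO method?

COGS = $6,673

May 11, 563 sold [LIFO — newest first]: 358 @ $11 + 205 @ $12 = $6,398
May 16, 25 sold [LIFO — newest first]: 25 @ $11 = $275
Total COGS = $6,398 + $275 = $6,673
Ending inventory: 174 @ $12 + 130 @ $11 = $3,518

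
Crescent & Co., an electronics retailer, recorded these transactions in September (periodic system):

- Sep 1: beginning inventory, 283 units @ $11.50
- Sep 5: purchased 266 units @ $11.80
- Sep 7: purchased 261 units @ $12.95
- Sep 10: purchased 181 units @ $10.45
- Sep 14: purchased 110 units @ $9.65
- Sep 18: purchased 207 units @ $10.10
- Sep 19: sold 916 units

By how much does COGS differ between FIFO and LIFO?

$604.75

FIFO COGS: 283 @ $11.50 + 266 @ $11.80 + 261 @ $12.95 + 106 @ $10.45 = $10,880.95
LIFO COGS: 207 @ $10.10 + 110 @ $9.65 + 181 @ $10.45 + 261 @ $12.95 + 157 @ $11.80 = $10,276.20
Difference = |$10,880.95 − $10,276.20| = $604.75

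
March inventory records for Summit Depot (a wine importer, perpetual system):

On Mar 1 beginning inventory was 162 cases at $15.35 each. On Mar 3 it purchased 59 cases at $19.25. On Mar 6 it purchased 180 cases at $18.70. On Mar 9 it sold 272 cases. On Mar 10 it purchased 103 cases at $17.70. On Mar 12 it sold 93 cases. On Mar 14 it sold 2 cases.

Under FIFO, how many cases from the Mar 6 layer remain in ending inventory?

34

Mar 9, 272 sold [FIFO — oldest first]: 162 @ $15.35 + 59 @ $19.25 + 51 @ $18.70 = $4,576.15
Mar 12, 93 sold [FIFO — oldest first]: 93 @ $18.70 = $1,739.10
Mar 14, 2 sold [FIFO — oldest first]: 2 @ $18.70 = $37.40
Total COGS = $4,576.15 + $1,739.10 + $37.40 = $6,352.65
Ending inventory: 34 @ $18.70 + 103 @ $17.70 = $2,458.90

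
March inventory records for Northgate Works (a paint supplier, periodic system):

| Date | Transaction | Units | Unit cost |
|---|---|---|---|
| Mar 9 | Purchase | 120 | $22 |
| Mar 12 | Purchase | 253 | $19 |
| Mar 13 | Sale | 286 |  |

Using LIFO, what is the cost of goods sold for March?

Mar 13, 286 sold [LIFO — newest first]: 253 @ $19 + 33 @ $22 = $5,533
Ending inventory: 87 @ $22 = $1,914
Check: goods available $7,447 = COGS $5,533 + ending $1,914

COGS = $5,533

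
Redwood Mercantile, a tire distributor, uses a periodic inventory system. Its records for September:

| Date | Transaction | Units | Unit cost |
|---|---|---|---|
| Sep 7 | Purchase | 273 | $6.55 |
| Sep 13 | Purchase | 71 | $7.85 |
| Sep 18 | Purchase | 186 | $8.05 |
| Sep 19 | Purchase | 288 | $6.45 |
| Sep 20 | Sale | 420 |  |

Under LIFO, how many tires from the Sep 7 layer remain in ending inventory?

Sep 20, 420 sold [LIFO — newest first]: 288 @ $6.45 + 132 @ $8.05 = $2,920.20
Ending inventory: 273 @ $6.55 + 71 @ $7.85 + 54 @ $8.05 = $2,780.20

273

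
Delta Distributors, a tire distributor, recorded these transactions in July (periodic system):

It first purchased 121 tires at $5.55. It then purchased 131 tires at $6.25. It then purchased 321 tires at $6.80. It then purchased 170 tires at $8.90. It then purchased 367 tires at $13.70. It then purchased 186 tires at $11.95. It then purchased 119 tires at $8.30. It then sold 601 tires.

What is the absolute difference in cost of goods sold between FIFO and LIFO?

$3,343.30

FIFO COGS: 121 @ $5.55 + 131 @ $6.25 + 321 @ $6.80 + 28 @ $8.90 = $3,922.30
LIFO COGS: 119 @ $8.30 + 186 @ $11.95 + 296 @ $13.70 = $7,265.60
Difference = |$3,922.30 − $7,265.60| = $3,343.30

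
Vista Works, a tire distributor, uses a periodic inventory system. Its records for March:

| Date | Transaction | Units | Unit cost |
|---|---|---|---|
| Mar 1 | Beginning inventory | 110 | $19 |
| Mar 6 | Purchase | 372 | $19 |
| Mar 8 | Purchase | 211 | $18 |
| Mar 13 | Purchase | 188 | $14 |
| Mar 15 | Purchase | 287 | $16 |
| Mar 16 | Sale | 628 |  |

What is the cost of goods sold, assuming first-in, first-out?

Mar 16, 628 sold [FIFO — oldest first]: 110 @ $19 + 372 @ $19 + 146 @ $18 = $11,786
Ending inventory: 65 @ $18 + 188 @ $14 + 287 @ $16 = $8,394

COGS = $11,786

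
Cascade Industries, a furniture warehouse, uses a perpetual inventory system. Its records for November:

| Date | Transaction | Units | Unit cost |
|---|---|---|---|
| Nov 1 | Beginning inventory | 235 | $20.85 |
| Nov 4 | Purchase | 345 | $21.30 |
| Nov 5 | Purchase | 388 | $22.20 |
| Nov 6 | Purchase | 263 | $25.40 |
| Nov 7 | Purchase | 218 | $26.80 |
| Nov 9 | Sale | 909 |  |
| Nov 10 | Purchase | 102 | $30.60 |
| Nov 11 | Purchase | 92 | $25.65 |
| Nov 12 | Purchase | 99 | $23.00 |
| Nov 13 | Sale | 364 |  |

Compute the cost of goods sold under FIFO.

Nov 9, 909 sold [FIFO — oldest first]: 235 @ $20.85 + 345 @ $21.30 + 329 @ $22.20 = $19,552.05
Nov 13, 364 sold [FIFO — oldest first]: 59 @ $22.20 + 263 @ $25.40 + 42 @ $26.80 = $9,115.60
Total COGS = $19,552.05 + $9,115.60 = $28,667.65
Ending inventory: 176 @ $26.80 + 102 @ $30.60 + 92 @ $25.65 + 99 @ $23.00 = $12,474.80

COGS = $28,667.65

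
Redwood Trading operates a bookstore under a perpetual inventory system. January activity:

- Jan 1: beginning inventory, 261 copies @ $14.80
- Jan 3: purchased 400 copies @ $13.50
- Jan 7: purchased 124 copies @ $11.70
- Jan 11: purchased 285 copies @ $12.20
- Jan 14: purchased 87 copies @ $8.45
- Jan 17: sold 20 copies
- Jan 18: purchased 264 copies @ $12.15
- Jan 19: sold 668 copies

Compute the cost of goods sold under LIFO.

COGS = $8,028.15

Jan 17, 20 sold [LIFO — newest first]: 20 @ $8.45 = $169.00
Jan 19, 668 sold [LIFO — newest first]: 264 @ $12.15 + 67 @ $8.45 + 285 @ $12.20 + 52 @ $11.70 = $7,859.15
Total COGS = $169.00 + $7,859.15 = $8,028.15
Ending inventory: 261 @ $14.80 + 400 @ $13.50 + 72 @ $11.70 = $10,105.20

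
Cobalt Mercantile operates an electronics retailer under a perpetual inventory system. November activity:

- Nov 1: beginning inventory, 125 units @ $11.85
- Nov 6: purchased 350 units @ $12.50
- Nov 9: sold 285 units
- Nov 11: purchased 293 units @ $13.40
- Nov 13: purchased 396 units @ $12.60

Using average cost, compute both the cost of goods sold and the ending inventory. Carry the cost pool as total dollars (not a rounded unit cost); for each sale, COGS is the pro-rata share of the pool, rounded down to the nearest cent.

COGS = $3,513.75; ending inventory = $11,258.30

After Nov 1: 125 on hand, pool $1,481.25 (≈ $11.8500 each)
After Nov 6: 475 on hand, pool $5,856.25 (≈ $12.3289 each)
Nov 9, sell 285: 285/475 × $5,856.25 → $3,513.75
After Nov 11: 483 on hand, pool $6,268.70 (≈ $12.9787 each)
After Nov 13: 879 on hand, pool $11,258.30 (≈ $12.8081 each)
Ending inventory (cost pool remaining) = $11,258.30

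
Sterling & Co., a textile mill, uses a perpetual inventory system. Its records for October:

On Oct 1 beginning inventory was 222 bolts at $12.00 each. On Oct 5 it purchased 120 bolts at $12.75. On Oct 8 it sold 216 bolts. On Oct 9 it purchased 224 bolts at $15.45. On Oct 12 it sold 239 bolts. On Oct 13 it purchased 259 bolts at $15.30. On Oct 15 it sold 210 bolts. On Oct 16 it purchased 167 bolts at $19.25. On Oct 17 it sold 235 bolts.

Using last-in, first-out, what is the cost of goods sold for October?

COGS = $13,728.25

Oct 8, 216 sold [LIFO — newest first]: 120 @ $12.75 + 96 @ $12.00 = $2,682.00
Oct 12, 239 sold [LIFO — newest first]: 224 @ $15.45 + 15 @ $12.00 = $3,640.80
Oct 15, 210 sold [LIFO — newest first]: 210 @ $15.30 = $3,213.00
Oct 17, 235 sold [LIFO — newest first]: 167 @ $19.25 + 49 @ $15.30 + 19 @ $12.00 = $4,192.45
Total COGS = $2,682.00 + $3,640.80 + $3,213.00 + $4,192.45 = $13,728.25
Ending inventory: 92 @ $12.00 = $1,104.00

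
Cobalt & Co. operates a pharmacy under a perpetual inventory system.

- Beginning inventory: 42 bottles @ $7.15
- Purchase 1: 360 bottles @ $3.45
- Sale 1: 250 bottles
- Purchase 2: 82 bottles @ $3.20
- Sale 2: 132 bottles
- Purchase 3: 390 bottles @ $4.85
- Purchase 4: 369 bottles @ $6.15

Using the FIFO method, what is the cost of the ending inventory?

Sale 1 (250) [FIFO — oldest first]: 42 @ $7.15 + 208 @ $3.45 = $1,017.90
Sale 2 (132) [FIFO — oldest first]: 132 @ $3.45 = $455.40
Total COGS = $1,017.90 + $455.40 = $1,473.30
Ending inventory: 20 @ $3.45 + 82 @ $3.20 + 390 @ $4.85 + 369 @ $6.15 = $4,492.25

Ending inventory = $4,492.25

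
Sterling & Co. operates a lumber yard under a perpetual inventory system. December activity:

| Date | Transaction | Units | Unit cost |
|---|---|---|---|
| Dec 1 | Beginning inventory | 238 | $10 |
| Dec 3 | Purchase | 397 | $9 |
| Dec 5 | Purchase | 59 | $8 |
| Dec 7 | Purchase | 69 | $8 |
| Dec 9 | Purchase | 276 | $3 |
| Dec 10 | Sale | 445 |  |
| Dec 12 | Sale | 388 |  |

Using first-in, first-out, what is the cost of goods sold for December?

COGS = $7,187

Dec 10, 445 sold [FIFO — oldest first]: 238 @ $10 + 207 @ $9 = $4,243
Dec 12, 388 sold [FIFO — oldest first]: 190 @ $9 + 59 @ $8 + 69 @ $8 + 70 @ $3 = $2,944
Total COGS = $4,243 + $2,944 = $7,187
Ending inventory: 206 @ $3 = $618
Check: goods available $7,805 = COGS $7,187 + ending $618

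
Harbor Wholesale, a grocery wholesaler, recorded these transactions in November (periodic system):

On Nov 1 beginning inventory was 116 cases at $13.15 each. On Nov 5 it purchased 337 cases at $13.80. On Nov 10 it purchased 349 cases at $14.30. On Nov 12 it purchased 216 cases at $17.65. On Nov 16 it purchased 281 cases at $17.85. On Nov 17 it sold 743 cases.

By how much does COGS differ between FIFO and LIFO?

$2,023.05

FIFO COGS: 116 @ $13.15 + 337 @ $13.80 + 290 @ $14.30 = $10,323.00
LIFO COGS: 281 @ $17.85 + 216 @ $17.65 + 246 @ $14.30 = $12,346.05
Difference = |$10,323.00 − $12,346.05| = $2,023.05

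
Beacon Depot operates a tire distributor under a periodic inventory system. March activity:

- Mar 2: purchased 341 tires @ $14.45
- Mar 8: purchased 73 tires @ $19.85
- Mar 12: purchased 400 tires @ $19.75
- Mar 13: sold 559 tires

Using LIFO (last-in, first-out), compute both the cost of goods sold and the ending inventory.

Mar 13, 559 sold [LIFO — newest first]: 400 @ $19.75 + 73 @ $19.85 + 86 @ $14.45 = $10,591.75
Ending inventory: 255 @ $14.45 = $3,684.75
Check: goods available $14,276.50 = COGS $10,591.75 + ending $3,684.75

COGS = $10,591.75; ending inventory = $3,684.75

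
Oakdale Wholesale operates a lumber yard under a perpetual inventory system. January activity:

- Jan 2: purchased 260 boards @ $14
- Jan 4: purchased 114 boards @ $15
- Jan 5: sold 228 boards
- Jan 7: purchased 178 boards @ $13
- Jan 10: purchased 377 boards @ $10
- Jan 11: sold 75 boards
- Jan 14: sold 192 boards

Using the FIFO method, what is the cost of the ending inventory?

Jan 5, 228 sold [FIFO — oldest first]: 228 @ $14 = $3,192
Jan 11, 75 sold [FIFO — oldest first]: 32 @ $14 + 43 @ $15 = $1,093
Jan 14, 192 sold [FIFO — oldest first]: 71 @ $15 + 121 @ $13 = $2,638
Total COGS = $3,192 + $1,093 + $2,638 = $6,923
Ending inventory: 57 @ $13 + 377 @ $10 = $4,511

Ending inventory = $4,511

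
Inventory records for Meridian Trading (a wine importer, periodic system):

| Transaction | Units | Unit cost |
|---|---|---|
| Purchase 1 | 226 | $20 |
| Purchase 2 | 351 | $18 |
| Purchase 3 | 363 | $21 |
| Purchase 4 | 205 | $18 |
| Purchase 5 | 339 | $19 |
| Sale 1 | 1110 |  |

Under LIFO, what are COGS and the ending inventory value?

COGS = $21,408; ending inventory = $7,184

Sale 1 (1110) [LIFO — newest first]: 339 @ $19 + 205 @ $18 + 363 @ $21 + 203 @ $18 = $21,408
Ending inventory: 226 @ $20 + 148 @ $18 = $7,184
Check: goods available $28,592 = COGS $21,408 + ending $7,184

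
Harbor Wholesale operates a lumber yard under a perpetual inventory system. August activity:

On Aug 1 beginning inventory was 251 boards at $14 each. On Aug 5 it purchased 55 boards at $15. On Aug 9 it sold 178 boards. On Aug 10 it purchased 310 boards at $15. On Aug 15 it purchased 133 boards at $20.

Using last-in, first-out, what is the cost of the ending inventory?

Aug 9, 178 sold [LIFO — newest first]: 55 @ $15 + 123 @ $14 = $2,547
Ending inventory: 128 @ $14 + 310 @ $15 + 133 @ $20 = $9,102

Ending inventory = $9,102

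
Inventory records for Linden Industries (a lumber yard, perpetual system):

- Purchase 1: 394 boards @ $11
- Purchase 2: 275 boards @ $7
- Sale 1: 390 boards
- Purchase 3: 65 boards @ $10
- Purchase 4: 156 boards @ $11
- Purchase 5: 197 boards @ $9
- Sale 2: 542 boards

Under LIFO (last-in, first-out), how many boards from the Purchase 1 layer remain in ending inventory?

Sale 1 (390) [LIFO — newest first]: 275 @ $7 + 115 @ $11 = $3,190
Sale 2 (542) [LIFO — newest first]: 197 @ $9 + 156 @ $11 + 65 @ $10 + 124 @ $11 = $5,503
Total COGS = $3,190 + $5,503 = $8,693
Ending inventory: 155 @ $11 = $1,705

155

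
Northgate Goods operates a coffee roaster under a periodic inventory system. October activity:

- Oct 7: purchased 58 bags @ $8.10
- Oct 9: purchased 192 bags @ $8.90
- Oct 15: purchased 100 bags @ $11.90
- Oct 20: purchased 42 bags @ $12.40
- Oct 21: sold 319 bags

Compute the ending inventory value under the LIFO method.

Oct 21, 319 sold [LIFO — newest first]: 42 @ $12.40 + 100 @ $11.90 + 177 @ $8.90 = $3,286.10
Ending inventory: 58 @ $8.10 + 15 @ $8.90 = $603.30

Ending inventory = $603.30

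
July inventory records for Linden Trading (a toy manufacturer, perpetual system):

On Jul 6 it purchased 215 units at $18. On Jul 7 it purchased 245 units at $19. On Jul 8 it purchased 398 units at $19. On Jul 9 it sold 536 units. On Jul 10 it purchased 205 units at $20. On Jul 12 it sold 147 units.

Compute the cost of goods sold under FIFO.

COGS = $12,762

Jul 9, 536 sold [FIFO — oldest first]: 215 @ $18 + 245 @ $19 + 76 @ $19 = $9,969
Jul 12, 147 sold [FIFO — oldest first]: 147 @ $19 = $2,793
Total COGS = $9,969 + $2,793 = $12,762
Ending inventory: 175 @ $19 + 205 @ $20 = $7,425
Check: goods available $20,187 = COGS $12,762 + ending $7,425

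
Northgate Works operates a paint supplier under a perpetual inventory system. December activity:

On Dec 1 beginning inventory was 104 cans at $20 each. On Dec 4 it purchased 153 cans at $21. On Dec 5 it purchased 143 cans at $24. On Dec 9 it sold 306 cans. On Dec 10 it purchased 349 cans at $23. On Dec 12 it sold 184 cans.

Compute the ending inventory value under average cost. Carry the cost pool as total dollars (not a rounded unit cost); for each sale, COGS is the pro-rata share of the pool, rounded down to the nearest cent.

After Dec 1: 104 on hand, pool $2,080.00 (≈ $20.0000 each)
After Dec 4: 257 on hand, pool $5,293.00 (≈ $20.5953 each)
After Dec 5: 400 on hand, pool $8,725.00 (≈ $21.8125 each)
Dec 9, sell 306: 306/400 × $8,725.00 → $6,674.62
After Dec 10: 443 on hand, pool $10,077.38 (≈ $22.7480 each)
Dec 12, sell 184: 184/443 × $10,077.38 → $4,185.63
Total COGS = $6,674.62 + $4,185.63 = $10,860.25
Ending inventory (cost pool remaining) = $5,891.75

Ending inventory = $5,891.75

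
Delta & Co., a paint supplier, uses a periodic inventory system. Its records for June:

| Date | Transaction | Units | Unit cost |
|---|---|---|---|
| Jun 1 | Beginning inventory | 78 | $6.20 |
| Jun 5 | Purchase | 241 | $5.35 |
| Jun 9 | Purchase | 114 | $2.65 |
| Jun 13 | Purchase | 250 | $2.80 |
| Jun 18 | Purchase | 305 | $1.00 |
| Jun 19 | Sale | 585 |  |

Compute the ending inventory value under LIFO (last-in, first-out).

Ending inventory = $1,995.55

Jun 19, 585 sold [LIFO — newest first]: 305 @ $1.00 + 250 @ $2.80 + 30 @ $2.65 = $1,084.50
Ending inventory: 78 @ $6.20 + 241 @ $5.35 + 84 @ $2.65 = $1,995.55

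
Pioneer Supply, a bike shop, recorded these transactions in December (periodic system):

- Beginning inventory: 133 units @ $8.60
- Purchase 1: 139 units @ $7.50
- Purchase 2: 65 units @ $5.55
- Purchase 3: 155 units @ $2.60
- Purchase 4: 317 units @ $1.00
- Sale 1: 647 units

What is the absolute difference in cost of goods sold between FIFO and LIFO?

FIFO COGS: 133 @ $8.60 + 139 @ $7.50 + 65 @ $5.55 + 155 @ $2.60 + 155 @ $1.00 = $3,105.05
LIFO COGS: 317 @ $1.00 + 155 @ $2.60 + 65 @ $5.55 + 110 @ $7.50 = $1,905.75
Difference = |$3,105.05 − $1,905.75| = $1,199.30

$1,199.30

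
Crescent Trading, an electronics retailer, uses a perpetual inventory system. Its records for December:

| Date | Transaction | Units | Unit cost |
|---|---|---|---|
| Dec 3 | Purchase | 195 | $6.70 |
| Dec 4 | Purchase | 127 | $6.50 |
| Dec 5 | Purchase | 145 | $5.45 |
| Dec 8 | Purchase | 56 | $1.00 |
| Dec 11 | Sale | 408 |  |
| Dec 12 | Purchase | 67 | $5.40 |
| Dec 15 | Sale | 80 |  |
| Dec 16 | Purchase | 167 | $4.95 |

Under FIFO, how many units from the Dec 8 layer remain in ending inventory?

35

Dec 11, 408 sold [FIFO — oldest first]: 195 @ $6.70 + 127 @ $6.50 + 86 @ $5.45 = $2,600.70
Dec 15, 80 sold [FIFO — oldest first]: 59 @ $5.45 + 21 @ $1.00 = $342.55
Total COGS = $2,600.70 + $342.55 = $2,943.25
Ending inventory: 35 @ $1.00 + 67 @ $5.40 + 167 @ $4.95 = $1,223.45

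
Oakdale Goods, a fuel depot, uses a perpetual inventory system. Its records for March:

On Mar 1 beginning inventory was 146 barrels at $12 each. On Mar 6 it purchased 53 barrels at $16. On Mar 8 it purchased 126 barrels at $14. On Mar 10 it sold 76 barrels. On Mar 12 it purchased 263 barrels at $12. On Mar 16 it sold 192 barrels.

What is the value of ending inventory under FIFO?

Mar 10, 76 sold [FIFO — oldest first]: 76 @ $12 = $912
Mar 16, 192 sold [FIFO — oldest first]: 70 @ $12 + 53 @ $16 + 69 @ $14 = $2,654
Total COGS = $912 + $2,654 = $3,566
Ending inventory: 57 @ $14 + 263 @ $12 = $3,954

Ending inventory = $3,954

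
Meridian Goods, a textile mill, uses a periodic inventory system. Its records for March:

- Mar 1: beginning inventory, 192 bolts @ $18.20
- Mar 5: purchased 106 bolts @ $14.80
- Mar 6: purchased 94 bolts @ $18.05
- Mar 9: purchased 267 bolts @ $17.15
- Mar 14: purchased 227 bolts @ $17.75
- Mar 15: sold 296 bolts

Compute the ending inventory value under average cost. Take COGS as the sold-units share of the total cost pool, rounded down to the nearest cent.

Ending inventory = $10,233.91

Mar 15, sell 296: 296/886 × $15,368.20 → $5,134.29
Ending inventory (cost pool remaining) = $10,233.91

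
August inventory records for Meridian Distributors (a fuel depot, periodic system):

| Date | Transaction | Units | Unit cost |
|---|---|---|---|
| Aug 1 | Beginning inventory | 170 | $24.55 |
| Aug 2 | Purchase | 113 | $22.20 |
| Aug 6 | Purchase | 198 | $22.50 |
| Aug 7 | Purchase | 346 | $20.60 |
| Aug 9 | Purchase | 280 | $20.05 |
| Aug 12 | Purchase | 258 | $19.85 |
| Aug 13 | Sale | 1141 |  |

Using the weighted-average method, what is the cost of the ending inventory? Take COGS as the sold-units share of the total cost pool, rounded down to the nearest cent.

Aug 13, sell 1141: 1141/1365 × $29,000.00 → $24,241.02
Ending inventory (cost pool remaining) = $4,758.98
Check: goods available $29,000.00 = COGS $24,241.02 + ending $4,758.98

Ending inventory = $4,758.98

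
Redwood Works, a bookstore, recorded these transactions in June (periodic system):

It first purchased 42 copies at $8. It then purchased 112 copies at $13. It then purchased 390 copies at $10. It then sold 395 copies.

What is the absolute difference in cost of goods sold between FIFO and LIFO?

$237

FIFO COGS: 42 @ $8 + 112 @ $13 + 241 @ $10 = $4,202
LIFO COGS: 390 @ $10 + 5 @ $13 = $3,965
Difference = |$4,202 − $3,965| = $237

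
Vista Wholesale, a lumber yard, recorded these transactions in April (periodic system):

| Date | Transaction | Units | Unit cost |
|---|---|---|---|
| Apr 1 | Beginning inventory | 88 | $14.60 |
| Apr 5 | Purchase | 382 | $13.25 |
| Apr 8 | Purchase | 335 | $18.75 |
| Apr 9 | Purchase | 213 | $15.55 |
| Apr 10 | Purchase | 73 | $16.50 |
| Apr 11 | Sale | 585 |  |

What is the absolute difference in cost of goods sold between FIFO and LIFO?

FIFO COGS: 88 @ $14.60 + 382 @ $13.25 + 115 @ $18.75 = $8,502.55
LIFO COGS: 73 @ $16.50 + 213 @ $15.55 + 299 @ $18.75 = $10,122.90
Difference = |$8,502.55 − $10,122.90| = $1,620.35

$1,620.35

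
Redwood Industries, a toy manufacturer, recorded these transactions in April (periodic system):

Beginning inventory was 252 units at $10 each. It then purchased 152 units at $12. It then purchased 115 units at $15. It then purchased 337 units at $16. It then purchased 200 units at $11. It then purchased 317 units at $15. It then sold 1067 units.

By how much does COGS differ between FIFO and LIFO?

$1,422

FIFO COGS: 252 @ $10 + 152 @ $12 + 115 @ $15 + 337 @ $16 + 200 @ $11 + 11 @ $15 = $13,826
LIFO COGS: 317 @ $15 + 200 @ $11 + 337 @ $16 + 115 @ $15 + 98 @ $12 = $15,248
Difference = |$13,826 − $15,248| = $1,422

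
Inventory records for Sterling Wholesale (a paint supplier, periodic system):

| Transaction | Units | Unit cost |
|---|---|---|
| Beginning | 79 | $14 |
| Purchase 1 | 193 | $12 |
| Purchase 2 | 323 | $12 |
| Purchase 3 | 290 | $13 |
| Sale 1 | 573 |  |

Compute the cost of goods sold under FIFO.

Sale 1 (573) [FIFO — oldest first]: 79 @ $14 + 193 @ $12 + 301 @ $12 = $7,034
Ending inventory: 22 @ $12 + 290 @ $13 = $4,034
Check: goods available $11,068 = COGS $7,034 + ending $4,034

COGS = $7,034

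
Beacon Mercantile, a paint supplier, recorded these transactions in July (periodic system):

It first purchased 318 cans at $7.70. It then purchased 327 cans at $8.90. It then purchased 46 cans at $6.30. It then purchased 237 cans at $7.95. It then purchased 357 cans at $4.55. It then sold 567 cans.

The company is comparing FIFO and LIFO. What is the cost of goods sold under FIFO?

FIFO COGS: 318 @ $7.70 + 249 @ $8.90 = $4,664.70
LIFO COGS: 357 @ $4.55 + 210 @ $7.95 = $3,293.85

COGS = $4,664.70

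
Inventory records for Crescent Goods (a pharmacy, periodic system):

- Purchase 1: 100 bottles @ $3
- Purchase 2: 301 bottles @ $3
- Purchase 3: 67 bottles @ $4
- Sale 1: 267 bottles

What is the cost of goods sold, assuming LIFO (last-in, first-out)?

Sale 1 (267) [LIFO — newest first]: 67 @ $4 + 200 @ $3 = $868
Ending inventory: 100 @ $3 + 101 @ $3 = $603

COGS = $868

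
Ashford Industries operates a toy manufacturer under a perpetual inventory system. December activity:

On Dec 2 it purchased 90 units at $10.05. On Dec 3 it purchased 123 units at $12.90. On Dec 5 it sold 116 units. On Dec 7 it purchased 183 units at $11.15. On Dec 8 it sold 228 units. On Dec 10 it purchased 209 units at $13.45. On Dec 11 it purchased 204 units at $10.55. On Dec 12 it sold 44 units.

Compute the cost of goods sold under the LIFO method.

Dec 5, 116 sold [LIFO — newest first]: 116 @ $12.90 = $1,496.40
Dec 8, 228 sold [LIFO — newest first]: 183 @ $11.15 + 7 @ $12.90 + 38 @ $10.05 = $2,512.65
Dec 12, 44 sold [LIFO — newest first]: 44 @ $10.55 = $464.20
Total COGS = $1,496.40 + $2,512.65 + $464.20 = $4,473.25
Ending inventory: 52 @ $10.05 + 209 @ $13.45 + 160 @ $10.55 = $5,021.65
Check: goods available $9,494.90 = COGS $4,473.25 + ending $5,021.65

COGS = $4,473.25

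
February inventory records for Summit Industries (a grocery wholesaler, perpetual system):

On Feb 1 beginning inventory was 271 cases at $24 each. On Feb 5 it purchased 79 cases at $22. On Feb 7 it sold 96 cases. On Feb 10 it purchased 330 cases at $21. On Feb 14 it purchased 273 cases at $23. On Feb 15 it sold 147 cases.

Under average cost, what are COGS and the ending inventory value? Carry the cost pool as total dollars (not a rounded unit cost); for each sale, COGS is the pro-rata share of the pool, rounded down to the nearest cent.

COGS = $5,552.35; ending inventory = $15,898.65

After Feb 1: 271 on hand, pool $6,504.00 (≈ $24.0000 each)
After Feb 5: 350 on hand, pool $8,242.00 (≈ $23.5486 each)
Feb 7, sell 96: 96/350 × $8,242.00 → $2,260.66
After Feb 10: 584 on hand, pool $12,911.34 (≈ $22.1085 each)
After Feb 14: 857 on hand, pool $19,190.34 (≈ $22.3925 each)
Feb 15, sell 147: 147/857 × $19,190.34 → $3,291.69
Total COGS = $2,260.66 + $3,291.69 = $5,552.35
Ending inventory (cost pool remaining) = $15,898.65
Check: goods available $21,451.00 = COGS $5,552.35 + ending $15,898.65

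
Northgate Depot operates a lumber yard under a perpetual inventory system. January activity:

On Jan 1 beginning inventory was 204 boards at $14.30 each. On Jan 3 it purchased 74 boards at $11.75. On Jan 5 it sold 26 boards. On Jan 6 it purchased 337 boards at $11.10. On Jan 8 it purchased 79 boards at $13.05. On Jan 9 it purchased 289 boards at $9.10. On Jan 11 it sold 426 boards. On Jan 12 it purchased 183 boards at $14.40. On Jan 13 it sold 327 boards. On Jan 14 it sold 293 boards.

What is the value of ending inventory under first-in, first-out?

Jan 5, 26 sold [FIFO — oldest first]: 26 @ $14.30 = $371.80
Jan 11, 426 sold [FIFO — oldest first]: 178 @ $14.30 + 74 @ $11.75 + 174 @ $11.10 = $5,346.30
Jan 13, 327 sold [FIFO — oldest first]: 163 @ $11.10 + 79 @ $13.05 + 85 @ $9.10 = $3,613.75
Jan 14, 293 sold [FIFO — oldest first]: 204 @ $9.10 + 89 @ $14.40 = $3,138.00
Total COGS = $371.80 + $5,346.30 + $3,613.75 + $3,138.00 = $12,469.85
Ending inventory: 94 @ $14.40 = $1,353.60

Ending inventory = $1,353.60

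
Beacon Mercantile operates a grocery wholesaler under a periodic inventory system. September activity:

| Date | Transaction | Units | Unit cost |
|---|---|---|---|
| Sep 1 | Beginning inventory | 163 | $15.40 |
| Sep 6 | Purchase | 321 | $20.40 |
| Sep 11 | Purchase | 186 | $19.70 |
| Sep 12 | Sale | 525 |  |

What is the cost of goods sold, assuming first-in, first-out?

COGS = $9,866.30

Sep 12, 525 sold [FIFO — oldest first]: 163 @ $15.40 + 321 @ $20.40 + 41 @ $19.70 = $9,866.30
Ending inventory: 145 @ $19.70 = $2,856.50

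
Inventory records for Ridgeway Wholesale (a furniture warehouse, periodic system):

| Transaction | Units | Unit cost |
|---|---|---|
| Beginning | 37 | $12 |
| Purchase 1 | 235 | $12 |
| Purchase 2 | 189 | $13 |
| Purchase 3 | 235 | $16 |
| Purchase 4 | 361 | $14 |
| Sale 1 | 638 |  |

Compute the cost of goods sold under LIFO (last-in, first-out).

Sale 1 (638) [LIFO — newest first]: 361 @ $14 + 235 @ $16 + 42 @ $13 = $9,360
Ending inventory: 37 @ $12 + 235 @ $12 + 147 @ $13 = $5,175

COGS = $9,360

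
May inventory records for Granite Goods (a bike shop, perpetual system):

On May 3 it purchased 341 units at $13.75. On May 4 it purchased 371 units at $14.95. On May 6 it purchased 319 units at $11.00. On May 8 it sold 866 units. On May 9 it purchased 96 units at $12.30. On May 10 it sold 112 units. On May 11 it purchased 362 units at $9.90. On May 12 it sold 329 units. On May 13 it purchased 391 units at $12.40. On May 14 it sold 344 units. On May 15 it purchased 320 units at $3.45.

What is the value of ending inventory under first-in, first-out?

May 8, 866 sold [FIFO — oldest first]: 341 @ $13.75 + 371 @ $14.95 + 154 @ $11.00 = $11,929.20
May 10, 112 sold [FIFO — oldest first]: 112 @ $11.00 = $1,232.00
May 12, 329 sold [FIFO — oldest first]: 53 @ $11.00 + 96 @ $12.30 + 180 @ $9.90 = $3,545.80
May 14, 344 sold [FIFO — oldest first]: 182 @ $9.90 + 162 @ $12.40 = $3,810.60
Total COGS = $11,929.20 + $1,232.00 + $3,545.80 + $3,810.60 = $20,517.60
Ending inventory: 229 @ $12.40 + 320 @ $3.45 = $3,943.60
Check: goods available $24,461.20 = COGS $20,517.60 + ending $3,943.60

Ending inventory = $3,943.60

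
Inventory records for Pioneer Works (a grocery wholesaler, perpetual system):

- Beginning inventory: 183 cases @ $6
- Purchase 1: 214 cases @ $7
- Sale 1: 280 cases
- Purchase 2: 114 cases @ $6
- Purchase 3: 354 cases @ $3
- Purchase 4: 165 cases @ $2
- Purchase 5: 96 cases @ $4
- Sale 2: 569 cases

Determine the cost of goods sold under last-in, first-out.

Sale 1 (280) [LIFO — newest first]: 214 @ $7 + 66 @ $6 = $1,894
Sale 2 (569) [LIFO — newest first]: 96 @ $4 + 165 @ $2 + 308 @ $3 = $1,638
Total COGS = $1,894 + $1,638 = $3,532
Ending inventory: 117 @ $6 + 114 @ $6 + 46 @ $3 = $1,524
Check: goods available $5,056 = COGS $3,532 + ending $1,524

COGS = $3,532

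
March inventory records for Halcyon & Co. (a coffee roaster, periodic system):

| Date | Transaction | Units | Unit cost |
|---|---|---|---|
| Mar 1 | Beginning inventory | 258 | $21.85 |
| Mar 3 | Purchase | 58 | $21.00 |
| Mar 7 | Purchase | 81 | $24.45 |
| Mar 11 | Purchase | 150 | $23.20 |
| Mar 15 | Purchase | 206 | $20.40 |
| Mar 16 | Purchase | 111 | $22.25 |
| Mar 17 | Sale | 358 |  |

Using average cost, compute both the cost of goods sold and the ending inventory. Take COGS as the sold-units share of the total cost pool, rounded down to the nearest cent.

COGS = $7,867.67; ending inventory = $11,120.23

Mar 17, sell 358: 358/864 × $18,987.90 → $7,867.67
Ending inventory (cost pool remaining) = $11,120.23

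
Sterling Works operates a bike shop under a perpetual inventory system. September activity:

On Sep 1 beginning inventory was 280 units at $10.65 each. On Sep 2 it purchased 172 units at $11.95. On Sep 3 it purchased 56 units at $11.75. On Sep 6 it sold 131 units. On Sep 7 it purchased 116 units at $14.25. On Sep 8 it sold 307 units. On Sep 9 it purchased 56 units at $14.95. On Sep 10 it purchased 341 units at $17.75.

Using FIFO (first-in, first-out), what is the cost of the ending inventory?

Sep 6, 131 sold [FIFO — oldest first]: 131 @ $10.65 = $1,395.15
Sep 8, 307 sold [FIFO — oldest first]: 149 @ $10.65 + 158 @ $11.95 = $3,474.95
Total COGS = $1,395.15 + $3,474.95 = $4,870.10
Ending inventory: 14 @ $11.95 + 56 @ $11.75 + 116 @ $14.25 + 56 @ $14.95 + 341 @ $17.75 = $9,368.25
Check: goods available $14,238.35 = COGS $4,870.10 + ending $9,368.25

Ending inventory = $9,368.25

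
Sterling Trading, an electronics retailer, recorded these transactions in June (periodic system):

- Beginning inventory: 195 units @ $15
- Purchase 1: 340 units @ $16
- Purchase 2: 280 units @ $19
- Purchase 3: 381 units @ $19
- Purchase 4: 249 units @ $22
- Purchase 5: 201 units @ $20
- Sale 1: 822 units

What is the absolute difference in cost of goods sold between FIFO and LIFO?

FIFO COGS: 195 @ $15 + 340 @ $16 + 280 @ $19 + 7 @ $19 = $13,818
LIFO COGS: 201 @ $20 + 249 @ $22 + 372 @ $19 = $16,566
Difference = |$13,818 − $16,566| = $2,748

$2,748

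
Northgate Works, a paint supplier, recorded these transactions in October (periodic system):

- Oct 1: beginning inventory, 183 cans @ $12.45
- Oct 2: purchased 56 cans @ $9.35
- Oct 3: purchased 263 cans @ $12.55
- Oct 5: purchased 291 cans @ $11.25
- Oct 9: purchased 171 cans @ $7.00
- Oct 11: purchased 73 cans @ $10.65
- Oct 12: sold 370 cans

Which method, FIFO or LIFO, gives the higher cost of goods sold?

FIFO

FIFO COGS: 183 @ $12.45 + 56 @ $9.35 + 131 @ $12.55 = $4,446.00
LIFO COGS: 73 @ $10.65 + 171 @ $7.00 + 126 @ $11.25 = $3,391.95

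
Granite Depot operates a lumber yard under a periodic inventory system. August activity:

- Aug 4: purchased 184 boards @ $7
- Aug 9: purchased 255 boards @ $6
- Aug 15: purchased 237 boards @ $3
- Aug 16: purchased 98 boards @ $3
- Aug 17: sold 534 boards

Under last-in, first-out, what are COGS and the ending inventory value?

Aug 17, 534 sold [LIFO — newest first]: 98 @ $3 + 237 @ $3 + 199 @ $6 = $2,199
Ending inventory: 184 @ $7 + 56 @ $6 = $1,624

COGS = $2,199; ending inventory = $1,624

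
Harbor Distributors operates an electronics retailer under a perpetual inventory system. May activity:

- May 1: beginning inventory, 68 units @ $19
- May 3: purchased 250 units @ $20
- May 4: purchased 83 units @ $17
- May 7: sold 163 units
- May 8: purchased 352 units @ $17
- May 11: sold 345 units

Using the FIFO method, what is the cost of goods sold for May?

May 7, 163 sold [FIFO — oldest first]: 68 @ $19 + 95 @ $20 = $3,192
May 11, 345 sold [FIFO — oldest first]: 155 @ $20 + 83 @ $17 + 107 @ $17 = $6,330
Total COGS = $3,192 + $6,330 = $9,522
Ending inventory: 245 @ $17 = $4,165
Check: goods available $13,687 = COGS $9,522 + ending $4,165

COGS = $9,522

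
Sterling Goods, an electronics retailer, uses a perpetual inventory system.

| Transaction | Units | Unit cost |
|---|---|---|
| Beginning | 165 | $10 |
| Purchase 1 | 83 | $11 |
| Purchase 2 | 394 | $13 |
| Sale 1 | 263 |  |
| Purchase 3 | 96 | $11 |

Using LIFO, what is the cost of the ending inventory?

Sale 1 (263) [LIFO — newest first]: 263 @ $13 = $3,419
Ending inventory: 165 @ $10 + 83 @ $11 + 131 @ $13 + 96 @ $11 = $5,322

Ending inventory = $5,322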